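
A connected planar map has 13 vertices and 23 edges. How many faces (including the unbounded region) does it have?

12

Euler's formula for a connected plane graph: V − E + F = 2, so F = 2 − 13 + 23 = 12.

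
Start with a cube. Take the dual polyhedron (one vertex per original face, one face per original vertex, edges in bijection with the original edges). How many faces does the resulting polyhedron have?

The base solid has V = 8, E = 12, F = 6.
The dual swaps V and F and preserves E: V′ = F = 6, E′ = E = 12, F′ = V = 8.

8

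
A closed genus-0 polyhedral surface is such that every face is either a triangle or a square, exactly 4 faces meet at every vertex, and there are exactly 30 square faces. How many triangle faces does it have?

Let x be the number of triangles; then F = 30 + x.
Edge–face incidences: 2E = 4·30 + 3·x = 120 + 3x.
Every vertex has degree 4, so 4V = 2E.
Euler: V − E + F = 2 ⇒ (2E)/4 − E + (30 + x) = 2.
Multiply by 8: 2·(2E) − 4·(2E) + 8·(30 + x) = 16, i.e. 240 + 8x − 2·(120 + 3x) = 16.
Collecting terms: 2x = 16, so x = 8.
Then 2E = 120 + 3·8 = 144, so E = 72, V = 2E/4 = 36, F = 30 + 8 = 38.

8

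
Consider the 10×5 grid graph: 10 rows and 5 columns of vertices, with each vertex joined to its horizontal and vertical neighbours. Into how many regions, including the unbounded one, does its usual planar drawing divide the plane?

37

The grid has V = 10·5 = 50 vertices and E = 10·4 + 5·9 = 85 edges.
F = 2 − V + E = 2 − 50 + 85 = 37.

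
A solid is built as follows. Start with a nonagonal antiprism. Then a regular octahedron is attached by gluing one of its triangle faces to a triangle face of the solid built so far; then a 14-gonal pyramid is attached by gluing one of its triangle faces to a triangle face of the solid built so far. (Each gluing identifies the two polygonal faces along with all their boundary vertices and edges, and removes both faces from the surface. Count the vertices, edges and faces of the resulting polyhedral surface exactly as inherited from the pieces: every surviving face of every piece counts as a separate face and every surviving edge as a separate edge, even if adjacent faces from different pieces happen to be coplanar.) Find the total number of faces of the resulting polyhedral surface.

A nonagonal antiprism: V=18, E=36, F=20.
Attach a regular octahedron (V=6, E=12, F=8) along a 3-gon: merge 3 vertices and 3 edges, delete both glued faces → V=21, E=45, F=26.
Attach a 14-gonal pyramid (V=15, E=28, F=15) along a 3-gon: merge 3 vertices and 3 edges, delete both glued faces → V=33, E=70, F=39.
Check: V − E + F = 33 − 70 + 39 = 2.

39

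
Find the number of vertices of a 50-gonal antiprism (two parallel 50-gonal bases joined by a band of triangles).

100

An antiprism on an n-gon has two n-gon caps and 2n triangles: V = 2·50 = 100, E = 4·50 = 200, F = 2·50 + 2 = 102.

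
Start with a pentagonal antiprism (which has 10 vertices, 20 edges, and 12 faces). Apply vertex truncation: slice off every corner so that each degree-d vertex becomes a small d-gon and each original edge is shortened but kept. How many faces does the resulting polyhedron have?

22

Truncation replaces each original edge-end by a new vertex, so V′ = 2E = 40.
Each original edge survives, and each old vertex of degree d contributes d new edges; summing degrees gives Σd = 2E, so E′ = E + 2E = 3E = 60.
Each original face survives and each original vertex becomes one new face: F′ = F + V = 22.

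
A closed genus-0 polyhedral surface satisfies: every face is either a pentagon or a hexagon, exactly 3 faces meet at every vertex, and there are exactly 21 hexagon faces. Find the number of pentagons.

12

Let x be the number of pentagons; then F = 21 + x.
Edge–face incidences: 2E = 6·21 + 5·x = 126 + 5x.
Every vertex has degree 3, so 3V = 2E.
Euler: V − E + F = 2 ⇒ (2E)/3 − E + (21 + x) = 2.
Multiply by 6: 2·(2E) − 3·(2E) + 6·(21 + x) = 12, i.e. 126 + 6x − (126 + 5x) = 12.
Collecting terms: x = 12.
Then 2E = 126 + 5·12 = 186, so E = 93, V = 2E/3 = 62, F = 21 + 12 = 33.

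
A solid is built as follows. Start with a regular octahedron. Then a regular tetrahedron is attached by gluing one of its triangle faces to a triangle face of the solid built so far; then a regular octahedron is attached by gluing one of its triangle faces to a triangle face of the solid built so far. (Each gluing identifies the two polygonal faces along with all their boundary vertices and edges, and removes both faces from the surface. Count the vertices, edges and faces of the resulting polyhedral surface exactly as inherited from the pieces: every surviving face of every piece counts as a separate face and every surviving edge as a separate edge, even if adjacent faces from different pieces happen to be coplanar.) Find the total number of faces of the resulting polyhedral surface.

A regular octahedron: V=6, E=12, F=8.
Attach a regular tetrahedron (V=4, E=6, F=4) along a 3-gon: merge 3 vertices and 3 edges, delete both glued faces → V=7, E=15, F=10.
Attach a regular octahedron (V=6, E=12, F=8) along a 3-gon: merge 3 vertices and 3 edges, delete both glued faces → V=10, E=24, F=16.
Check: V − E + F = 10 − 24 + 16 = 2.

16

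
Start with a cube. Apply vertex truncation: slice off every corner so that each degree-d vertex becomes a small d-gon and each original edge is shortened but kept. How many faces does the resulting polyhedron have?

The base solid has V = 8, E = 12, F = 6.
Truncation replaces each original edge-end by a new vertex, so V′ = 2E = 24.
Each original edge survives, and each old vertex of degree d contributes d new edges; summing degrees gives Σd = 2E, so E′ = E + 2E = 3E = 36.
Each original face survives and each original vertex becomes one new face: F′ = F + V = 14.

14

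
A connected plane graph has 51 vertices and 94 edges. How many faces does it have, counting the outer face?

Euler's formula for a connected plane graph: V − E + F = 2, so F = 2 − 51 + 94 = 45.

45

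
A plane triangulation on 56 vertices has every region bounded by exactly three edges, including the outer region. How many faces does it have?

108

In a plane triangulation 3F = 2E and V − E + F = 2, so F = 2V − 4 = 2·56 − 4 = 108.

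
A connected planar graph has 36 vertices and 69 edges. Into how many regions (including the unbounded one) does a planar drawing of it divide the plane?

Euler's formula for a connected plane graph: V − E + F = 2, so F = 2 − 36 + 69 = 35.

35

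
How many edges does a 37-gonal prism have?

111

A prism on an n-gon has two n-gon bases and n rectangular sides: V = 2·37 = 74, E = 3·37 = 111, F = 37 + 2 = 39.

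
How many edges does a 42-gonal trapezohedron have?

168

The n-trapezohedron (dual of the n-antiprism) has V = 2·42 + 2 = 86, E = 4·42 = 168, F = 2·42 = 84.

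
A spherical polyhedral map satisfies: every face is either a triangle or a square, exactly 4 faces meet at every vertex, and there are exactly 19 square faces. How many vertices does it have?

Let x be the number of triangles; then F = 19 + x.
Edge–face incidences: 2E = 4·19 + 3·x = 76 + 3x.
Every vertex has degree 4, so 4V = 2E.
Euler: V − E + F = 2 ⇒ (2E)/4 − E + (19 + x) = 2.
Multiply by 8: 2·(2E) − 4·(2E) + 8·(19 + x) = 16, i.e. 152 + 8x − 2·(76 + 3x) = 16.
Collecting terms: 2x = 16, so x = 8.
Then 2E = 76 + 3·8 = 100, so E = 50, V = 2E/4 = 25, F = 19 + 8 = 27.

25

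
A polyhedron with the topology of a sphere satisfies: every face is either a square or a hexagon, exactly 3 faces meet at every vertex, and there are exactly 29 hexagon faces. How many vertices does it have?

66

Let x be the number of squares; then F = 29 + x.
Edge–face incidences: 2E = 6·29 + 4·x = 174 + 4x.
Every vertex has degree 3, so 3V = 2E.
Euler: V − E + F = 2 ⇒ (2E)/3 − E + (29 + x) = 2.
Multiply by 6: 2·(2E) − 3·(2E) + 6·(29 + x) = 12, i.e. 174 + 6x − (174 + 4x) = 12.
Collecting terms: 2x = 12, so x = 6.
Then 2E = 174 + 4·6 = 198, so E = 99, V = 2E/3 = 66, F = 29 + 6 = 35.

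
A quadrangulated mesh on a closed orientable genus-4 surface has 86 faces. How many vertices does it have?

χ = 2 − 2·4 = -6, and every face is a square so 4F = 2E.
E = 4·86/2 = 172. Then V = -6 + E − F = -6 + 172 − 86 = 80.

80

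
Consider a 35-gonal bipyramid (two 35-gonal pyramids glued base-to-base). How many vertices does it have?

A bipyramid over an n-gon has 2n triangular faces and n + 2 vertices: V = 35 + 2 = 37, E = 3·35 = 105, F = 2·35 = 70.

37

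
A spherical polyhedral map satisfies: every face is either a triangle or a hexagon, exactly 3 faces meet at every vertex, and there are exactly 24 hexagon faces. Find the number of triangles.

4

Let x be the number of triangles; then F = 24 + x.
Edge–face incidences: 2E = 6·24 + 3·x = 144 + 3x.
Every vertex has degree 3, so 3V = 2E.
Euler: V − E + F = 2 ⇒ (2E)/3 − E + (24 + x) = 2.
Multiply by 6: 2·(2E) − 3·(2E) + 6·(24 + x) = 12, i.e. 144 + 6x − (144 + 3x) = 12.
Collecting terms: 3x = 12, so x = 4.
Then 2E = 144 + 3·4 = 156, so E = 78, V = 2E/3 = 52, F = 24 + 4 = 28.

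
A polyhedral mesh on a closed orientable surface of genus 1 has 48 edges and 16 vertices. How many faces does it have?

32

For a closed orientable surface of genus 1, χ = 2 − 2·1 = 0.
F = 0 − V + E = 0 − 16 + 48 = 32.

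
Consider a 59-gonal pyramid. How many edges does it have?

118

A pyramid on an n-gon base has one n-gon and n triangles: V = 59 + 1 = 60, E = 2·59 = 118, F = 59 + 1 = 60.
Check: V − E + F = 60 − 118 + 60 = 2.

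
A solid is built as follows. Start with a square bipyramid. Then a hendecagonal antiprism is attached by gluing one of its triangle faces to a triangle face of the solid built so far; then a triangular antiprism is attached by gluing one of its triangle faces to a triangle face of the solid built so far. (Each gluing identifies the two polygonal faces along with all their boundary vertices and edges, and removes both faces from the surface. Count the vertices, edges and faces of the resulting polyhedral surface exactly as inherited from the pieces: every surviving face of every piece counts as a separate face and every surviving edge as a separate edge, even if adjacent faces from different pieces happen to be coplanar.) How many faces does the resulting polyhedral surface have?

36

A square bipyramid: V=6, E=12, F=8.
Attach a hendecagonal antiprism (V=22, E=44, F=24) along a 3-gon: merge 3 vertices and 3 edges, delete both glued faces → V=25, E=53, F=30.
Attach a triangular antiprism (V=6, E=12, F=8) along a 3-gon: merge 3 vertices and 3 edges, delete both glued faces → V=28, E=62, F=36.
Check: V − E + F = 28 − 62 + 36 = 2.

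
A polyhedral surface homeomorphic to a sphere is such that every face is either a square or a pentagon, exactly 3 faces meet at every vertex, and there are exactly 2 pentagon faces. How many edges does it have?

Let x be the number of squares; then F = 2 + x.
Edge–face incidences: 2E = 5·2 + 4·x = 10 + 4x.
Every vertex has degree 3, so 3V = 2E.
Euler: V − E + F = 2 ⇒ (2E)/3 − E + (2 + x) = 2.
Multiply by 6: 2·(2E) − 3·(2E) + 6·(2 + x) = 12, i.e. 12 + 6x − (10 + 4x) = 12.
Collecting terms: 2x + 2 = 12, so 2x = 10, so x = 5.
Then 2E = 10 + 4·5 = 30, so E = 15, V = 2E/3 = 10, F = 2 + 5 = 7.

15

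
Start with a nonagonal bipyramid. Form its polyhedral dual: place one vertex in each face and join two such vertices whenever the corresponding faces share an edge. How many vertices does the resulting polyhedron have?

The base solid has V = 11, E = 27, F = 18.
The dual swaps V and F and preserves E: V′ = F = 18, E′ = E = 27, F′ = V = 11.

18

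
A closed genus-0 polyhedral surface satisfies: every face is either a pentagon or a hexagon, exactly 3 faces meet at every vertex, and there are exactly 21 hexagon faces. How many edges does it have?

93

Let x be the number of pentagons; then F = 21 + x.
Edge–face incidences: 2E = 6·21 + 5·x = 126 + 5x.
Every vertex has degree 3, so 3V = 2E.
Euler: V − E + F = 2 ⇒ (2E)/3 − E + (21 + x) = 2.
Multiply by 6: 2·(2E) − 3·(2E) + 6·(21 + x) = 12, i.e. 126 + 6x − (126 + 5x) = 12.
Collecting terms: x = 12.
Then 2E = 126 + 5·12 = 186, so E = 93, V = 2E/3 = 62, F = 21 + 12 = 33.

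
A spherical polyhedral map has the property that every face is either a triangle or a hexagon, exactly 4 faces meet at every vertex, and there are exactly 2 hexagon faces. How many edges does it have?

Let x be the number of triangles; then F = 2 + x.
Edge–face incidences: 2E = 6·2 + 3·x = 12 + 3x.
Every vertex has degree 4, so 4V = 2E.
Euler: V − E + F = 2 ⇒ (2E)/4 − E + (2 + x) = 2.
Multiply by 8: 2·(2E) − 4·(2E) + 8·(2 + x) = 16, i.e. 16 + 8x − 2·(12 + 3x) = 16.
Collecting terms: 2x − 8 = 16, so 2x = 24, so x = 12.
Then 2E = 12 + 3·12 = 48, so E = 24, V = 2E/4 = 12, F = 2 + 12 = 14.

24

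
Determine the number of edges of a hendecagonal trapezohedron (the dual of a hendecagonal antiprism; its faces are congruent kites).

44

The n-trapezohedron (dual of the n-antiprism) has V = 2·11 + 2 = 24, E = 4·11 = 44, F = 2·11 = 22.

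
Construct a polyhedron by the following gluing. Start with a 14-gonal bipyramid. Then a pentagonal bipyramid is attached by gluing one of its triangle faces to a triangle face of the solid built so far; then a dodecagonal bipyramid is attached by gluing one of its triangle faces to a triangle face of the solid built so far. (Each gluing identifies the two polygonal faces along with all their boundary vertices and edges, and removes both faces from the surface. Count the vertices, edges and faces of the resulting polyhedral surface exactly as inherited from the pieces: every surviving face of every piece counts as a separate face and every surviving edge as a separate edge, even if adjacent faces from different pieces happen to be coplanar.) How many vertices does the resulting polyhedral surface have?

31

A 14-gonal bipyramid: V=16, E=42, F=28.
Attach a pentagonal bipyramid (V=7, E=15, F=10) along a 3-gon: merge 3 vertices and 3 edges, delete both glued faces → V=20, E=54, F=36.
Attach a dodecagonal bipyramid (V=14, E=36, F=24) along a 3-gon: merge 3 vertices and 3 edges, delete both glued faces → V=31, E=87, F=58.
Check: V − E + F = 31 − 87 + 58 = 2.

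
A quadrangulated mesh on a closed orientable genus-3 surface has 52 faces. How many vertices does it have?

48

χ = 2 − 2·3 = -4, and every face is a square so 4F = 2E.
E = 4·52/2 = 104. Then V = -4 + E − F = -4 + 104 − 52 = 48.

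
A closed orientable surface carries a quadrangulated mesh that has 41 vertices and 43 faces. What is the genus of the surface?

2

Every face is a square, so 2E = 4·43 = 172, giving E = 86.
χ = V − E + F = 41 − 86 + 43 = -2.
For a closed orientable surface χ = 2 − 2g, so g = (2 − (-2))/2 = 2.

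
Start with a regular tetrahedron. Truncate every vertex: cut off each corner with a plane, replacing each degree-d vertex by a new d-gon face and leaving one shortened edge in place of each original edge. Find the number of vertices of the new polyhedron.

12

The base solid has V = 4, E = 6, F = 4.
Truncation replaces each original edge-end by a new vertex, so V′ = 2E = 12.
Each original edge survives, and each old vertex of degree d contributes d new edges; summing degrees gives Σd = 2E, so E′ = E + 2E = 3E = 18.
Each original face survives and each original vertex becomes one new face: F′ = F + V = 8.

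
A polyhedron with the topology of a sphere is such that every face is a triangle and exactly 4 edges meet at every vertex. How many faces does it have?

8

Each face has 3 edges and each edge borders two faces, so 2E = 3F.
Each vertex has degree 4, so 4V = 2E and hence V = 3F/4.
Euler: V − E + F = 2 ⇒ (3F/4) − (3F/2) + F = 2.
Multiply by 8: (6 − 12 + 8)F = 16, i.e. 2F = 16.
So F = 8, E = 3·8/2 = 12, V = 3·8/4 = 6.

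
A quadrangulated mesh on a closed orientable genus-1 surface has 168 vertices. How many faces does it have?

168

χ = 2 − 2·1 = 0, and every face is a square so 4F = 2E.
V − E + F = 0 with E = 4F/2 gives 168 − (4/2 − 1)·F = 0, so F = 168 and E = 336.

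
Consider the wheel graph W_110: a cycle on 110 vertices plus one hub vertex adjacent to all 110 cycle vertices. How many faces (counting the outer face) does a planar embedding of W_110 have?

111

W_110 has V = 110 + 1 = 111 vertices and E = 2·110 = 220 edges.
By Euler's formula F = 2 − V + E = 2 − 111 + 220 = 111.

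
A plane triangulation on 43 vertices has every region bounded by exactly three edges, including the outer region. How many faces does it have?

In a plane triangulation 3F = 2E and V − E + F = 2, so F = 2V − 4 = 2·43 − 4 = 82.

82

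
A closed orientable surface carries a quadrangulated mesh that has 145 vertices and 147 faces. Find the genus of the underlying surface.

Every face is a square, so 2E = 4·147 = 588, giving E = 294.
χ = V − E + F = 145 − 294 + 147 = -2.
For a closed orientable surface χ = 2 − 2g, so g = (2 − (-2))/2 = 2.

2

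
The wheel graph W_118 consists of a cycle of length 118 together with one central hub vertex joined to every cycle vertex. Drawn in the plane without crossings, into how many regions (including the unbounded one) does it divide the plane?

W_118 has V = 118 + 1 = 119 vertices and E = 2·118 = 236 edges.
By Euler's formula F = 2 − V + E = 2 − 119 + 236 = 119.

119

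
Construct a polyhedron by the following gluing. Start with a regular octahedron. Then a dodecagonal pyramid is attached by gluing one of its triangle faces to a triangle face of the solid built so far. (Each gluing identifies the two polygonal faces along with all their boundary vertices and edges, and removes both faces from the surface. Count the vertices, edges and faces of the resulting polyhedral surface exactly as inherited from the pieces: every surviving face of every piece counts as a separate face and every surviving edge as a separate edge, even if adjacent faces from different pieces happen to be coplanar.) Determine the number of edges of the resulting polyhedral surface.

A regular octahedron: V=6, E=12, F=8.
Attach a dodecagonal pyramid (V=13, E=24, F=13) along a 3-gon: merge 3 vertices and 3 edges, delete both glued faces → V=16, E=33, F=19.
Check: V − E + F = 16 − 33 + 19 = 2.

33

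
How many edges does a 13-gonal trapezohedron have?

52

The n-trapezohedron (dual of the n-antiprism) has V = 2·13 + 2 = 28, E = 4·13 = 52, F = 2·13 = 26.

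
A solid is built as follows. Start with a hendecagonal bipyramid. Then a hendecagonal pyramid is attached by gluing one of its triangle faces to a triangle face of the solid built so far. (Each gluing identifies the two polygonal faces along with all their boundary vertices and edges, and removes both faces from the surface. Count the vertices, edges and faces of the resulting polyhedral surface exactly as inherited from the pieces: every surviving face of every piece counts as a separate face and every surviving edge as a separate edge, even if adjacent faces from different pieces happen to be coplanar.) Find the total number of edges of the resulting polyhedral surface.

52

A hendecagonal bipyramid: V=13, E=33, F=22.
Attach a hendecagonal pyramid (V=12, E=22, F=12) along a 3-gon: merge 3 vertices and 3 edges, delete both glued faces → V=22, E=52, F=32.
Check: V − E + F = 22 − 52 + 32 = 2.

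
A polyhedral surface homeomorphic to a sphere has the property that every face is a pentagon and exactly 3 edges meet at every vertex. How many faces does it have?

Each face has 5 edges and each edge borders two faces, so 2E = 5F.
Each vertex has degree 3, so 3V = 2E and hence V = 5F/3.
Euler: V − E + F = 2 ⇒ (5F/3) − (5F/2) + F = 2.
Multiply by 6: (10 − 15 + 6)F = 12, i.e. 1F = 12.
So F = 12, E = 5·12/2 = 30, V = 5·12/3 = 20.

12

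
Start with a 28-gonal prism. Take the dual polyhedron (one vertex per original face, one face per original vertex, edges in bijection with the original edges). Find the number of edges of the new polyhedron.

The base solid has V = 56, E = 84, F = 30.
The dual swaps V and F and preserves E: V′ = F = 30, E′ = E = 84, F′ = V = 56.

84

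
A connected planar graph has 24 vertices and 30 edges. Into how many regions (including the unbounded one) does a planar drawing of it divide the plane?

Euler's formula for a connected plane graph: V − E + F = 2, so F = 2 − 24 + 30 = 8.

8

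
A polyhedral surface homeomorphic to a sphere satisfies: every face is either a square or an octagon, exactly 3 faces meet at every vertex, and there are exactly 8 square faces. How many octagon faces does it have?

Let x be the number of octagons; then F = 8 + x.
Edge–face incidences: 2E = 4·8 + 8·x = 32 + 8x.
Every vertex has degree 3, so 3V = 2E.
Euler: V − E + F = 2 ⇒ (2E)/3 − E + (8 + x) = 2.
Multiply by 6: 2·(2E) − 3·(2E) + 6·(8 + x) = 12, i.e. 48 + 6x − (32 + 8x) = 12.
Collecting terms: −2x + 16 = 12, so −2x = −4, so x = 2.
Then 2E = 32 + 8·2 = 48, so E = 24, V = 2E/3 = 16, F = 8 + 2 = 10.

2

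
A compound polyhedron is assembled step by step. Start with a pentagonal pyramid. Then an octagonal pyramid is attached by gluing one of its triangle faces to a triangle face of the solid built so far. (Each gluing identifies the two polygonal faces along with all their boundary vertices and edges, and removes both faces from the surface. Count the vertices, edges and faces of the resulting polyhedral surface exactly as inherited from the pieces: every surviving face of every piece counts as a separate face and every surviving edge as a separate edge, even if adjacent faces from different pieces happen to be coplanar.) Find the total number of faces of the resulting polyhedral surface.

A pentagonal pyramid: V=6, E=10, F=6.
Attach an octagonal pyramid (V=9, E=16, F=9) along a 3-gon: merge 3 vertices and 3 edges, delete both glued faces → V=12, E=23, F=13.
Check: V − E + F = 12 − 23 + 13 = 2.

13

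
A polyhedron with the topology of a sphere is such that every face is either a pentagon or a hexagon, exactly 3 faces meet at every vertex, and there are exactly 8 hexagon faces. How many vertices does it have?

Let x be the number of pentagons; then F = 8 + x.
Edge–face incidences: 2E = 6·8 + 5·x = 48 + 5x.
Every vertex has degree 3, so 3V = 2E.
Euler: V − E + F = 2 ⇒ (2E)/3 − E + (8 + x) = 2.
Multiply by 6: 2·(2E) − 3·(2E) + 6·(8 + x) = 12, i.e. 48 + 6x − (48 + 5x) = 12.
Collecting terms: x = 12.
Then 2E = 48 + 5·12 = 108, so E = 54, V = 2E/3 = 36, F = 8 + 12 = 20.

36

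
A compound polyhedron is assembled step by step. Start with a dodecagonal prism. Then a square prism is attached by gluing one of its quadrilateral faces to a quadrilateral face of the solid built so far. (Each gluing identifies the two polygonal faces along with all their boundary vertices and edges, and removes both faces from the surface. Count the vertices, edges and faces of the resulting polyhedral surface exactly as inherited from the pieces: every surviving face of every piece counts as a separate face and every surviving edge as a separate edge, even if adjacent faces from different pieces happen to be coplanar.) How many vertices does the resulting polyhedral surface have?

28

A dodecagonal prism: V=24, E=36, F=14.
Attach a square prism (V=8, E=12, F=6) along a 4-gon: merge 4 vertices and 4 edges, delete both glued faces → V=28, E=44, F=18.
Check: V − E + F = 28 − 44 + 18 = 2.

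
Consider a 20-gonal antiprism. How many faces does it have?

42

An antiprism on an n-gon has two n-gon caps and 2n triangles: V = 2·20 = 40, E = 4·20 = 80, F = 2·20 + 2 = 42.
Check: V − E + F = 40 − 80 + 42 = 2.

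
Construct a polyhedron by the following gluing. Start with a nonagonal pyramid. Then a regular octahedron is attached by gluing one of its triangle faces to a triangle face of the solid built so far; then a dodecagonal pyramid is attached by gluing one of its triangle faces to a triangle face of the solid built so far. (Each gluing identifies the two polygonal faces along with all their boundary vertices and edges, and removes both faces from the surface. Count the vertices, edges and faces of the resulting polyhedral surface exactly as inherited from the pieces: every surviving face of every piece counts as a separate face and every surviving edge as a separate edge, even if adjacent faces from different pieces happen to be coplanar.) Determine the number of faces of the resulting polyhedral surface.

A nonagonal pyramid: V=10, E=18, F=10.
Attach a regular octahedron (V=6, E=12, F=8) along a 3-gon: merge 3 vertices and 3 edges, delete both glued faces → V=13, E=27, F=16.
Attach a dodecagonal pyramid (V=13, E=24, F=13) along a 3-gon: merge 3 vertices and 3 edges, delete both glued faces → V=23, E=48, F=27.
Check: V − E + F = 23 − 48 + 27 = 2.

27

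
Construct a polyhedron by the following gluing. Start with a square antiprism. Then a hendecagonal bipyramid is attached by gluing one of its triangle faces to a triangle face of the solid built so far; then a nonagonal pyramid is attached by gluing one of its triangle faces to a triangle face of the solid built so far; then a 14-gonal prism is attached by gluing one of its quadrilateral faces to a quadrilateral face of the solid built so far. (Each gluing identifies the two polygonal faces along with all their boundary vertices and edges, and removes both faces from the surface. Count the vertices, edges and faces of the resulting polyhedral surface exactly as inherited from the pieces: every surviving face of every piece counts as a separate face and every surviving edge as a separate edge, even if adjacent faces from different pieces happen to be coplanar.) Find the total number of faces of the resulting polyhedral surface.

52

A square antiprism: V=8, E=16, F=10.
Attach a hendecagonal bipyramid (V=13, E=33, F=22) along a 3-gon: merge 3 vertices and 3 edges, delete both glued faces → V=18, E=46, F=30.
Attach a nonagonal pyramid (V=10, E=18, F=10) along a 3-gon: merge 3 vertices and 3 edges, delete both glued faces → V=25, E=61, F=38.
Attach a 14-gonal prism (V=28, E=42, F=16) along a 4-gon: merge 4 vertices and 4 edges, delete both glued faces → V=49, E=99, F=52.
Check: V − E + F = 49 − 99 + 52 = 2.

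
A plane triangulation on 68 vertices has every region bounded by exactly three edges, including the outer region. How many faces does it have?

132

In a plane triangulation 3F = 2E and V − E + F = 2, so F = 2V − 4 = 2·68 − 4 = 132.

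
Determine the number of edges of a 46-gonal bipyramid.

A bipyramid over an n-gon has 2n triangular faces and n + 2 vertices: V = 46 + 2 = 48, E = 3·46 = 138, F = 2·46 = 92.

138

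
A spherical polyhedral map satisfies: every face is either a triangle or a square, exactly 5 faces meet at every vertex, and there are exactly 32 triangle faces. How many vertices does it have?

Let x be the number of squares; then F = 32 + x.
Edge–face incidences: 2E = 3·32 + 4·x = 96 + 4x.
Every vertex has degree 5, so 5V = 2E.
Euler: V − E + F = 2 ⇒ (2E)/5 − E + (32 + x) = 2.
Multiply by 10: 2·(2E) − 5·(2E) + 10·(32 + x) = 20, i.e. 320 + 10x − 3·(96 + 4x) = 20.
Collecting terms: −2x + 32 = 20, so −2x = −12, so x = 6.
Then 2E = 96 + 4·6 = 120, so E = 60, V = 2E/5 = 24, F = 32 + 6 = 38.

24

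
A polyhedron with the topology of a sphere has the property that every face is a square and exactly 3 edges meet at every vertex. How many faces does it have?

6

Each face has 4 edges and each edge borders two faces, so 2E = 4F.
Each vertex has degree 3, so 3V = 2E and hence V = 4F/3.
Euler: V − E + F = 2 ⇒ (4F/3) − (4F/2) + F = 2.
Multiply by 6: (8 − 12 + 6)F = 12, i.e. 2F = 12.
So F = 6, E = 4·6/2 = 12, V = 4·6/3 = 8.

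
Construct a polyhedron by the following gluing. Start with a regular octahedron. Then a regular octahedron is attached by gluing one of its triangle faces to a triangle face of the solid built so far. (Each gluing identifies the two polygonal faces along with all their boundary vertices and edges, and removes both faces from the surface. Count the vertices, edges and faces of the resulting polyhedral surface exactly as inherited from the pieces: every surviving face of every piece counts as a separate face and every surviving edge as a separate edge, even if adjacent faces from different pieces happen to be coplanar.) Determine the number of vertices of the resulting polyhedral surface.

9

A regular octahedron: V=6, E=12, F=8.
Attach a regular octahedron (V=6, E=12, F=8) along a 3-gon: merge 3 vertices and 3 edges, delete both glued faces → V=9, E=21, F=14.
Check: V − E + F = 9 − 21 + 14 = 2.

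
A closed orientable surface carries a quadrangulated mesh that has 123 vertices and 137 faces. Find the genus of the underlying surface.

Every face is a square, so 2E = 4·137 = 548, giving E = 274.
χ = V − E + F = 123 − 274 + 137 = -14.
For a closed orientable surface χ = 2 − 2g, so g = (2 − (-14))/2 = 8.

8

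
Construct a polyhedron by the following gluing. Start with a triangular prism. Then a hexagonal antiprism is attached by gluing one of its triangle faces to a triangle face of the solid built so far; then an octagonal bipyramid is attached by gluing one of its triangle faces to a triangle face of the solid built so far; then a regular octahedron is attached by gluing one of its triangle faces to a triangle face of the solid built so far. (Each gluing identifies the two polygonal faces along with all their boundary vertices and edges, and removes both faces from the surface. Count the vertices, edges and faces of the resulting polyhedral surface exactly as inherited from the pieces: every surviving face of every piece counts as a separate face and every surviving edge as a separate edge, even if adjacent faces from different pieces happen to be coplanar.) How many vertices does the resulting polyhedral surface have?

25

A triangular prism: V=6, E=9, F=5.
Attach a hexagonal antiprism (V=12, E=24, F=14) along a 3-gon: merge 3 vertices and 3 edges, delete both glued faces → V=15, E=30, F=17.
Attach an octagonal bipyramid (V=10, E=24, F=16) along a 3-gon: merge 3 vertices and 3 edges, delete both glued faces → V=22, E=51, F=31.
Attach a regular octahedron (V=6, E=12, F=8) along a 3-gon: merge 3 vertices and 3 edges, delete both glued faces → V=25, E=60, F=37.
Check: V − E + F = 25 − 60 + 37 = 2.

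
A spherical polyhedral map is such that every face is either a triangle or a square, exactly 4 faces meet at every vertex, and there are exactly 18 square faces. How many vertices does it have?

Let x be the number of triangles; then F = 18 + x.
Edge–face incidences: 2E = 4·18 + 3·x = 72 + 3x.
Every vertex has degree 4, so 4V = 2E.
Euler: V − E + F = 2 ⇒ (2E)/4 − E + (18 + x) = 2.
Multiply by 8: 2·(2E) − 4·(2E) + 8·(18 + x) = 16, i.e. 144 + 8x − 2·(72 + 3x) = 16.
Collecting terms: 2x = 16, so x = 8.
Then 2E = 72 + 3·8 = 96, so E = 48, V = 2E/4 = 24, F = 18 + 8 = 26.

24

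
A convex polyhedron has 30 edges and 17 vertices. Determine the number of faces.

Here V − E + F = 2.
F = 2 − V + E = 2 − 17 + 30 = 15.

15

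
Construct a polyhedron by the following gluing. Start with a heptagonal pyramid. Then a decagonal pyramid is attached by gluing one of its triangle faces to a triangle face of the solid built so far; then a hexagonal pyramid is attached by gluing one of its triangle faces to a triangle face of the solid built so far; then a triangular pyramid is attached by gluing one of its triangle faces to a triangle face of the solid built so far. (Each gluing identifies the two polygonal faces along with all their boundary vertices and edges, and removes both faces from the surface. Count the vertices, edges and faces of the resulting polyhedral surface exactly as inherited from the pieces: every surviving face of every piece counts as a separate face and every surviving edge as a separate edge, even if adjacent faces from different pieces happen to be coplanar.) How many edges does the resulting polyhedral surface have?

A heptagonal pyramid: V=8, E=14, F=8.
Attach a decagonal pyramid (V=11, E=20, F=11) along a 3-gon: merge 3 vertices and 3 edges, delete both glued faces → V=16, E=31, F=17.
Attach a hexagonal pyramid (V=7, E=12, F=7) along a 3-gon: merge 3 vertices and 3 edges, delete both glued faces → V=20, E=40, F=22.
Attach a triangular pyramid (V=4, E=6, F=4) along a 3-gon: merge 3 vertices and 3 edges, delete both glued faces → V=21, E=43, F=24.
Check: V − E + F = 21 − 43 + 24 = 2.

43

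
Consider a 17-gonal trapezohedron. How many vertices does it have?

36

The n-trapezohedron (dual of the n-antiprism) has V = 2·17 + 2 = 36, E = 4·17 = 68, F = 2·17 = 34.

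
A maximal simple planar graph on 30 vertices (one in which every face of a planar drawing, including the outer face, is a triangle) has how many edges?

In a plane triangulation 3F = 2E and V − E + F = 2, so E = 3V − 6 = 3·30 − 6 = 84.

84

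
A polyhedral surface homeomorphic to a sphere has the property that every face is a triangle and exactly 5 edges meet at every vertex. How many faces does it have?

Each face has 3 edges and each edge borders two faces, so 2E = 3F.
Each vertex has degree 5, so 5V = 2E and hence V = 3F/5.
Euler: V − E + F = 2 ⇒ (3F/5) − (3F/2) + F = 2.
Multiply by 10: (6 − 15 + 10)F = 20, i.e. 1F = 20.
So F = 20, E = 3·20/2 = 30, V = 3·20/5 = 12.

20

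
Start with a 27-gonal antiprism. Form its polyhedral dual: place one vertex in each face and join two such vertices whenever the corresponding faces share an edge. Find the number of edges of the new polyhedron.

108

The base solid has V = 54, E = 108, F = 56.
The dual swaps V and F and preserves E: V′ = F = 56, E′ = E = 108, F′ = V = 54.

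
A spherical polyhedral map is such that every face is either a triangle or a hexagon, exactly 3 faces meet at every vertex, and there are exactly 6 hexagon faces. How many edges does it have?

24

Let x be the number of triangles; then F = 6 + x.
Edge–face incidences: 2E = 6·6 + 3·x = 36 + 3x.
Every vertex has degree 3, so 3V = 2E.
Euler: V − E + F = 2 ⇒ (2E)/3 − E + (6 + x) = 2.
Multiply by 6: 2·(2E) − 3·(2E) + 6·(6 + x) = 12, i.e. 36 + 6x − (36 + 3x) = 12.
Collecting terms: 3x = 12, so x = 4.
Then 2E = 36 + 3·4 = 48, so E = 24, V = 2E/3 = 16, F = 6 + 4 = 10.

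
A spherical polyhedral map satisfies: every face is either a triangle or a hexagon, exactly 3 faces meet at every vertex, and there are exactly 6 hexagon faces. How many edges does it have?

24

Let x be the number of triangles; then F = 6 + x.
Edge–face incidences: 2E = 6·6 + 3·x = 36 + 3x.
Every vertex has degree 3, so 3V = 2E.
Euler: V − E + F = 2 ⇒ (2E)/3 − E + (6 + x) = 2.
Multiply by 6: 2·(2E) − 3·(2E) + 6·(6 + x) = 12, i.e. 36 + 6x − (36 + 3x) = 12.
Collecting terms: 3x = 12, so x = 4.
Then 2E = 36 + 3·4 = 48, so E = 24, V = 2E/3 = 16, F = 6 + 4 = 10.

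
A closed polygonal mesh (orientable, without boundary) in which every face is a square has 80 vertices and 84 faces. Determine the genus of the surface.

3

Every face is a square, so 2E = 4·84 = 336, giving E = 168.
χ = V − E + F = 80 − 168 + 84 = -4.
For a closed orientable surface χ = 2 − 2g, so g = (2 − (-4))/2 = 3.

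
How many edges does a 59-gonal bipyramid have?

A bipyramid over an n-gon has 2n triangular faces and n + 2 vertices: V = 59 + 2 = 61, E = 3·59 = 177, F = 2·59 = 118.

177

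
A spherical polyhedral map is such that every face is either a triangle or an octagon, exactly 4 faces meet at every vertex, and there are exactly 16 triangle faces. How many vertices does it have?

16

Let x be the number of octagons; then F = 16 + x.
Edge–face incidences: 2E = 3·16 + 8·x = 48 + 8x.
Every vertex has degree 4, so 4V = 2E.
Euler: V − E + F = 2 ⇒ (2E)/4 − E + (16 + x) = 2.
Multiply by 8: 2·(2E) − 4·(2E) + 8·(16 + x) = 16, i.e. 128 + 8x − 2·(48 + 8x) = 16.
Collecting terms: −8x + 32 = 16, so −8x = −16, so x = 2.
Then 2E = 48 + 8·2 = 64, so E = 32, V = 2E/4 = 16, F = 16 + 2 = 18.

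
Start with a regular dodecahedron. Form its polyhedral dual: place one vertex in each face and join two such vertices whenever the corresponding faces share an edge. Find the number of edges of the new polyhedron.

The base solid has V = 20, E = 30, F = 12.
The dual swaps V and F and preserves E: V′ = F = 12, E′ = E = 30, F′ = V = 20.

30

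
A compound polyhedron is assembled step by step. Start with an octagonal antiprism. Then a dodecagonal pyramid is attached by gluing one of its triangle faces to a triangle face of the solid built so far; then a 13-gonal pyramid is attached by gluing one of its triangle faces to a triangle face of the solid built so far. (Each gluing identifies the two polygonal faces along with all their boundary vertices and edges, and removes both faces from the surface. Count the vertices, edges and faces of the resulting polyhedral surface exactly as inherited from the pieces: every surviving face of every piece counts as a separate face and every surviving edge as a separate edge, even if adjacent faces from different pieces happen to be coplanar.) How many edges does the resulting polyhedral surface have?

76

An octagonal antiprism: V=16, E=32, F=18.
Attach a dodecagonal pyramid (V=13, E=24, F=13) along a 3-gon: merge 3 vertices and 3 edges, delete both glued faces → V=26, E=53, F=29.
Attach a 13-gonal pyramid (V=14, E=26, F=14) along a 3-gon: merge 3 vertices and 3 edges, delete both glued faces → V=37, E=76, F=41.
Check: V − E + F = 37 − 76 + 41 = 2.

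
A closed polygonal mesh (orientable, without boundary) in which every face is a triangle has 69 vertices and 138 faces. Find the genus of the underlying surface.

1

Every face is a triangle, so 2E = 3·138 = 414, giving E = 207.
χ = V − E + F = 69 − 207 + 138 = 0.
For a closed orientable surface χ = 2 − 2g, so g = (2 − (0))/2 = 1.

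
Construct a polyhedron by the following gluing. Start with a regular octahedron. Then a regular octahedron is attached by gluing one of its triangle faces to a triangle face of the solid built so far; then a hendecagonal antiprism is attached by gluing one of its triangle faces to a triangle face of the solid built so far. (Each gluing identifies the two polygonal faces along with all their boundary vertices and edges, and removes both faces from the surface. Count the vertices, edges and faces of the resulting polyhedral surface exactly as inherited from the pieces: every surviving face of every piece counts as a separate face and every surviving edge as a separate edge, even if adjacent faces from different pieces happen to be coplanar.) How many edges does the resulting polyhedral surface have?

62

A regular octahedron: V=6, E=12, F=8.
Attach a regular octahedron (V=6, E=12, F=8) along a 3-gon: merge 3 vertices and 3 edges, delete both glued faces → V=9, E=21, F=14.
Attach a hendecagonal antiprism (V=22, E=44, F=24) along a 3-gon: merge 3 vertices and 3 edges, delete both glued faces → V=28, E=62, F=36.
Check: V − E + F = 28 − 62 + 36 = 2.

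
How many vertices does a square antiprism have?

An antiprism on an n-gon has two n-gon caps and 2n triangles: V = 2·4 = 8, E = 4·4 = 16, F = 2·4 + 2 = 10.

8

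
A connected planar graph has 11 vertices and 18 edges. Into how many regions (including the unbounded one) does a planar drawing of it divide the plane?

9

Euler's formula for a connected plane graph: V − E + F = 2, so F = 2 − 11 + 18 = 9.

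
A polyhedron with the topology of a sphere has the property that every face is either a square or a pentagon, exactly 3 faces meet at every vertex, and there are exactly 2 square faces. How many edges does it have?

Let x be the number of pentagons; then F = 2 + x.
Edge–face incidences: 2E = 4·2 + 5·x = 8 + 5x.
Every vertex has degree 3, so 3V = 2E.
Euler: V − E + F = 2 ⇒ (2E)/3 − E + (2 + x) = 2.
Multiply by 6: 2·(2E) − 3·(2E) + 6·(2 + x) = 12, i.e. 12 + 6x − (8 + 5x) = 12.
Collecting terms: x + 4 = 12, so x = 8.
Then 2E = 8 + 5·8 = 48, so E = 24, V = 2E/3 = 16, F = 2 + 8 = 10.

24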